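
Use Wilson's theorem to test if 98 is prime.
(97)! mod 98 = 0. Since 0 ≢ -1 (mod 98), 98 is not prime.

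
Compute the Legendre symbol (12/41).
(12/41) = 12^{20} mod 41 = -1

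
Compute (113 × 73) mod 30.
29

(113 × 73) = 8249
8249 mod 30 = 29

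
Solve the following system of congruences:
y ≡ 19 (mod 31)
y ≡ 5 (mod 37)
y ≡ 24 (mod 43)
47883

Using the Chinese Remainder Theorem:
M = product of moduli = 49321
For equation 1: M_1 = 1591, 1591 ≡ 10 (mod 31), inverse of 1591 mod 31 is 28 (check: 10 × 28 = 280 ≡ 1 (mod 31))
For equation 2: M_2 = 1333, 1333 ≡ 1 (mod 37), inverse of 1333 mod 37 is 1 (check: 1 × 1 = 1 ≡ 1 (mod 37))
For equation 3: M_3 = 1147, 1147 ≡ 29 (mod 43), inverse of 1147 mod 43 is 3 (check: 29 × 3 = 87 ≡ 1 (mod 43))
Combine: y ≡ Σ r_i×M_i×(M_i⁻¹ mod m_i) = 19×1591×28 + 5×1333×1 + 24×1147×3 = 846412 + 6665 + 82584 = 935661
935661 mod 49321 = 47883
y ≡ 47883 (mod 49321)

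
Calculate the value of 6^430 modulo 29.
Using Fermat: 6^{28} ≡ 1 (mod 29). 430 ≡ 10 (mod 28). So 6^{430} ≡ 6^{10} ≡ 16 (mod 29)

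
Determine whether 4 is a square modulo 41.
By Euler's criterion: 4^{20} ≡ 1 (mod 41). Since this equals 1, 4 is a QR.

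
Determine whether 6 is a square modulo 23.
By Euler's criterion: 6^{11} ≡ 1 (mod 23). Since this equals 1, 6 is a QR.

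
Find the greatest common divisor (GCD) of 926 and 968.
2

Using the Euclidean algorithm:
926 = 0 × 968 + 926
968 = 1 × 926 + 42
926 = 22 × 42 + 2
42 = 21 × 2 + 0

GCD(926, 968) = 2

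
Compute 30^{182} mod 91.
81

Using successive squaring:
Binary expansion of 182: 10110110
Powers of 30 mod 91 (each is the square of the previous):
  30^1 ≡ 30 (mod 91)
  30^2 ≡ 30² = 900 ≡ 81 (mod 91)
  30^4 ≡ 81² = 6561 ≡ 9 (mod 91)
  30^8 ≡ 9² = 81 ≡ 81 (mod 91)
  30^16 ≡ 81² = 6561 ≡ 9 (mod 91)
  30^32 ≡ 9² = 81 ≡ 81 (mod 91)
  30^64 ≡ 81² = 6561 ≡ 9 (mod 91)
  30^128 ≡ 9² = 81 ≡ 81 (mod 91)
182 = 128 + 32 + 16 + 4 + 2, so 30^182 = 30^128 × 30^32 × 30^16 × 30^4 × 30^2 ≡ 81 × 81 × 9 × 9 × 81 (mod 91)
Multiplying step by step:
  81 × 81 = 6561 ≡ 9 (mod 91)
  9 × 9 = 81 ≡ 81 (mod 91)
  81 × 9 = 729 ≡ 1 (mod 91)
  1 × 81 = 81 ≡ 81 (mod 91)
Result: 30^182 ≡ 81 (mod 91)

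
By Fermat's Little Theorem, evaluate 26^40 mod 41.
By Fermat's Little Theorem, 26^{40} ≡ 1 (mod 41) since 41 is prime and gcd(26, 41) = 1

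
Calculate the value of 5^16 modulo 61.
Using repeated squaring. 16 = 16 (binary 10000). Repeated squaring mod 61: 5^1 ≡ 5; 5^2 ≡ 5² = 25 ≡ 25; 5^4 ≡ 25² = 625 ≡ 15; 5^8 ≡ 15² = 225 ≡ 42; 5^16 ≡ 42² = 1764 ≡ 56. So 5^16 ≡ 56 (mod 61).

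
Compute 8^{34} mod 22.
4

Using successive squaring:
Binary expansion of 34: 100010
Powers of 8 mod 22 (each is the square of the previous):
  8^1 ≡ 8 (mod 22)
  8^2 ≡ 8² = 64 ≡ 20 (mod 22)
  8^4 ≡ 20² = 400 ≡ 4 (mod 22)
  8^8 ≡ 4² = 16 ≡ 16 (mod 22)
  8^16 ≡ 16² = 256 ≡ 14 (mod 22)
  8^32 ≡ 14² = 196 ≡ 20 (mod 22)
34 = 32 + 2, so 8^34 = 8^32 × 8^2 ≡ 20 × 20 (mod 22)
Multiplying step by step:
  20 × 20 = 400 ≡ 4 (mod 22)
Result: 8^34 ≡ 4 (mod 22)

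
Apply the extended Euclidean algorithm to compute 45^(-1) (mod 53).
Extended GCD: 45(-20) + 53(17) = 1. So 45^(-1) ≡ 33 ≡ 33 (mod 53). Verify: 45 × 33 = 1485 ≡ 1 (mod 53)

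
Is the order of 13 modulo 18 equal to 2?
No, the actual order is 3, not 2.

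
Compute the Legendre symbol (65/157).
(65/157) = 65^{78} mod 157 = -1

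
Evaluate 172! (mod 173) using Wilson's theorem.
By Wilson's theorem, (172)! ≡ -1 ≡ 172 (mod 173)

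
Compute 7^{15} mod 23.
14

Using successive squaring:
Binary expansion of 15: 1111
Powers of 7 mod 23 (each is the square of the previous):
  7^1 ≡ 7 (mod 23)
  7^2 ≡ 7² = 49 ≡ 3 (mod 23)
  7^4 ≡ 3² = 9 ≡ 9 (mod 23)
  7^8 ≡ 9² = 81 ≡ 12 (mod 23)
15 = 8 + 4 + 2 + 1, so 7^15 = 7^8 × 7^4 × 7^2 × 7^1 ≡ 12 × 9 × 3 × 7 (mod 23)
Multiplying step by step:
  12 × 9 = 108 ≡ 16 (mod 23)
  16 × 3 = 48 ≡ 2 (mod 23)
  2 × 7 = 14 ≡ 14 (mod 23)
Result: 7^15 ≡ 14 (mod 23)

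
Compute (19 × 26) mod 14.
4

(19 × 26) = 494
494 mod 14 = 4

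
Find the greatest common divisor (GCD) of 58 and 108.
2

Using the Euclidean algorithm:
58 = 0 × 108 + 58
108 = 1 × 58 + 50
58 = 1 × 50 + 8
50 = 6 × 8 + 2
8 = 4 × 2 + 0

GCD(58, 108) = 2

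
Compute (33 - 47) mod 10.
6

(33 - 47) = -14
-14 mod 10 = 6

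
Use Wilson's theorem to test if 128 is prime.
(127)! mod 128 = 0. Since 0 ≢ -1 (mod 128), 128 is not prime.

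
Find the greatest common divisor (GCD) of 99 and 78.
3

Using the Euclidean algorithm:
99 = 1 × 78 + 21
78 = 3 × 21 + 15
21 = 1 × 15 + 6
15 = 2 × 6 + 3
6 = 2 × 3 + 0

GCD(99, 78) = 3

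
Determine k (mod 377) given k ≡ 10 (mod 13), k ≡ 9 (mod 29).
270

Using the Chinese Remainder Theorem:
M = product of moduli = 377
For equation 1: M_1 = 29, 29 ≡ 3 (mod 13), inverse of 29 mod 13 is 9 (check: 3 × 9 = 27 ≡ 1 (mod 13))
For equation 2: M_2 = 13, 13 ≡ 13 (mod 29), inverse of 13 mod 29 is 9 (check: 13 × 9 = 117 ≡ 1 (mod 29))
Combine: k ≡ Σ r_i×M_i×(M_i⁻¹ mod m_i) = 10×29×9 + 9×13×9 = 2610 + 1053 = 3663
3663 mod 377 = 270
k ≡ 270 (mod 377)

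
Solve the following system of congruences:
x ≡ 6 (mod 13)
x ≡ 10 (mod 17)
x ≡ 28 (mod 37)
435

Using the Chinese Remainder Theorem:
M = product of moduli = 8177
For equation 1: M_1 = 629, 629 ≡ 5 (mod 13), inverse of 629 mod 13 is 8 (check: 5 × 8 = 40 ≡ 1 (mod 13))
For equation 2: M_2 = 481, 481 ≡ 5 (mod 17), inverse of 481 mod 17 is 7 (check: 5 × 7 = 35 ≡ 1 (mod 17))
For equation 3: M_3 = 221, 221 ≡ 36 (mod 37), inverse of 221 mod 37 is 36 (check: 36 × 36 = 1296 ≡ 1 (mod 37))
Combine: x ≡ Σ r_i×M_i×(M_i⁻¹ mod m_i) = 6×629×8 + 10×481×7 + 28×221×36 = 30192 + 33670 + 222768 = 286630
286630 mod 8177 = 435
x ≡ 435 (mod 8177)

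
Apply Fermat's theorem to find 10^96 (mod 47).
By Fermat: 10^{46} ≡ 1 (mod 47). 96 = 2×46 + 4. So 10^{96} ≡ 10^{4} ≡ 36 (mod 47)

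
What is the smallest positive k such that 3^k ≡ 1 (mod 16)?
Powers of 3 mod 16: 3^1≡3, 3^2≡9, 3^3≡11, 3^4≡1. Order = 4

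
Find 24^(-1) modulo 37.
17

Using Extended Euclidean Algorithm:
gcd(24, 37) = 1
Bezout coefficients: 24 × 17 + 37 × -11 = 1
So 24 × 17 ≡ 1 (mod 37)
The inverse is 17 mod 37 = 17
Verification: 24 × 17 = 408 = 11 × 37 + 1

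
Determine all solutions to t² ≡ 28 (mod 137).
The square roots of 28 mod 137 are 24 and 113. Verify: 24² = 576 ≡ 28 (mod 137)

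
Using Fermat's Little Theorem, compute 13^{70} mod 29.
1

By Fermat's Little Theorem, a^(p-1) ≡ 1 (mod p) for prime p and gcd(a, p) = 1
Here p = 29, so 13^28 ≡ 1 (mod 29)
We can reduce the exponent: 70 mod 28 = 14
So 13^70 ≡ 13^14 (mod 29)
Computing: 13^14 mod 29 = 1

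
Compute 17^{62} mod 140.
9

Using successive squaring:
Binary expansion of 62: 111110
Powers of 17 mod 140 (each is the square of the previous):
  17^1 ≡ 17 (mod 140)
  17^2 ≡ 17² = 289 ≡ 9 (mod 140)
  17^4 ≡ 9² = 81 ≡ 81 (mod 140)
  17^8 ≡ 81² = 6561 ≡ 121 (mod 140)
  17^16 ≡ 121² = 14641 ≡ 81 (mod 140)
  17^32 ≡ 81² = 6561 ≡ 121 (mod 140)
62 = 32 + 16 + 8 + 4 + 2, so 17^62 = 17^32 × 17^16 × 17^8 × 17^4 × 17^2 ≡ 121 × 81 × 121 × 81 × 9 (mod 140)
Multiplying step by step:
  121 × 81 = 9801 ≡ 1 (mod 140)
  1 × 121 = 121 ≡ 121 (mod 140)
  121 × 81 = 9801 ≡ 1 (mod 140)
  1 × 9 = 9 ≡ 9 (mod 140)
Result: 17^62 ≡ 9 (mod 140)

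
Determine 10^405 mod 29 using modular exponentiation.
Using Fermat: 10^{28} ≡ 1 (mod 29). 405 ≡ 13 (mod 28). So 10^{405} ≡ 10^{13} ≡ 26 (mod 29)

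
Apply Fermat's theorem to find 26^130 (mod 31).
By Fermat: 26^{30} ≡ 1 (mod 31). 130 = 4×30 + 10. So 26^{130} ≡ 26^{10} ≡ 5 (mod 31)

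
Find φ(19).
18

Prime factorization: 19 = 19
Using the formula φ(n) = n × Π(1 - 1/p) for each prime factor p:
φ(19) = 19 × (1 - 1/19)
φ(19) = 18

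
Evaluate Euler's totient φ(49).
42

Prime factorization: 49 = 7^2
Using the formula φ(n) = n × Π(1 - 1/p) for each prime factor p:
φ(49) = 49 × (1 - 1/7)
φ(49) = 42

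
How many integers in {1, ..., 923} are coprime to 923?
840

Prime factorization: 923 = 13 × 71
Using the formula φ(n) = n × Π(1 - 1/p) for each prime factor p:
φ(923) = 923 × (1 - 1/13) × (1 - 1/71)
φ(923) = 840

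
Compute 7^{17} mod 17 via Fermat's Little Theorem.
7

By Fermat's Little Theorem, a^(p-1) ≡ 1 (mod p) for prime p and gcd(a, p) = 1
Here p = 17, so 7^16 ≡ 1 (mod 17)
We can reduce the exponent: 17 mod 16 = 1
So 7^17 ≡ 7^1 (mod 17)
Computing: 7^1 mod 17 = 7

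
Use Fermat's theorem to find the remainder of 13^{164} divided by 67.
36

By Fermat's Little Theorem, a^(p-1) ≡ 1 (mod p) for prime p and gcd(a, p) = 1
Here p = 67, so 13^66 ≡ 1 (mod 67)
We can reduce the exponent: 164 mod 66 = 32
So 13^164 ≡ 13^32 (mod 67)
Computing: 13^32 mod 67 = 36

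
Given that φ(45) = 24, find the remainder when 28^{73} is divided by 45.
By Euler: 28^{24} ≡ 1 (mod 45) since gcd(28, 45) = 1. 73 = 3×24 + 1. So 28^{73} ≡ 28^{1} ≡ 28 (mod 45)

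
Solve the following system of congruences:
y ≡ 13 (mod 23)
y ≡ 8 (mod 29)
588

Using the Chinese Remainder Theorem:
M = product of moduli = 667
For equation 1: M_1 = 29, 29 ≡ 6 (mod 23), inverse of 29 mod 23 is 4 (check: 6 × 4 = 24 ≡ 1 (mod 23))
For equation 2: M_2 = 23, 23 ≡ 23 (mod 29), inverse of 23 mod 29 is 24 (check: 23 × 24 = 552 ≡ 1 (mod 29))
Combine: y ≡ Σ r_i×M_i×(M_i⁻¹ mod m_i) = 13×29×4 + 8×23×24 = 1508 + 4416 = 5924
5924 mod 667 = 588
y ≡ 588 (mod 667)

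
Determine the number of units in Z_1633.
1540

Prime factorization: 1633 = 23 × 71
Using the formula φ(n) = n × Π(1 - 1/p) for each prime factor p:
φ(1633) = 1633 × (1 - 1/23) × (1 - 1/71)
φ(1633) = 1540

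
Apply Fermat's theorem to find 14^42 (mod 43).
By Fermat's Little Theorem, 14^{42} ≡ 1 (mod 43) since 43 is prime and gcd(14, 43) = 1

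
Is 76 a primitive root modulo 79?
p - 1 = 78 has prime divisors 2, 3, 13. Check 76^(78/q) mod 79 for each: 76^(78/2) = 76^39 ≡ 1, 76^(78/3) = 76^26 ≡ 23, 76^(78/13) = 76^6 ≡ 18 (mod 79). Since 76^39 ≡ 1 (mod 79), the order of 76 divides 39 (in fact the order is 39) ≠ 78, so it is not a primitive root.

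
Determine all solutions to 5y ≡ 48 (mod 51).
30

Since gcd(5, 51) = 1 divides 48, a solution exists.
Multiply both sides by the inverse of 5 mod 51:
  5^(-1) mod 51 = 41
  x ≡ 41 × 48 ≡ 1968 ≡ 30 (mod 51)
Verification: 5 × 30 = 150 = 2 × 51 + 48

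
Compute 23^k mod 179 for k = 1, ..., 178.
g^1, g^2, ..., g^{178} mod 179: {23, 171, 174, 64, 40, 25, 38, 158, 54, 168, 105, 88, 55, 12, 97, 83, 119, 52, 122, 121, 98, 106, 111, 47, 7, 161, 123, 144, 90, 101, 175, 87, 32, 20, 102, 19, 79, 27, 84, 142, 44, 117, 6, 138, 131, 149, 26, 61, 150, 49, 53, 145, 113, 93, 170, 151, 72, 45, 140, 177, 133, 16, 10, 51, 99, 129, 103, 42, 71, 22, 148, 3, 69, 155, 164, 13, 120, 75, 114, 116, 162, 146, 136, 85, 165, 36, 112, 70, 178, 156, 8, 5, 115, 139, 154, 141, 21, 125, 11, 74, 91, 124, 167, 82, 96, 60, 127, 57, 58, 81, 73, 68, 132, 172, 18, 56, 35, 89, 78, 4, 92, 147, 159, 77, 160, 100, 152, 95, 37, 135, 62, 173, 41, 48, 30, 153, 118, 29, 130, 126, 34, 66, 86, 9, 28, 107, 134, 39, 2, 46, 163, 169, 128, 80, 50, 76, 137, 108, 157, 31, 176, 110, 24, 15, 166, 59, 104, 65, 63, 17, 33, 43, 94, 14, 143, 67, 109, 1}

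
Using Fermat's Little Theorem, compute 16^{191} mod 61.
25

By Fermat's Little Theorem, a^(p-1) ≡ 1 (mod p) for prime p and gcd(a, p) = 1
Here p = 61, so 16^60 ≡ 1 (mod 61)
We can reduce the exponent: 191 mod 60 = 11
So 16^191 ≡ 16^11 (mod 61)
Computing: 16^11 mod 61 = 25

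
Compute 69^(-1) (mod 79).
71

Using Extended Euclidean Algorithm:
gcd(69, 79) = 1
Bezout coefficients: 69 × -8 + 79 × 7 = 1
So 69 × -8 ≡ 1 (mod 79)
The inverse is -8 mod 79 = 71
Verification: 69 × 71 = 4899 = 62 × 79 + 1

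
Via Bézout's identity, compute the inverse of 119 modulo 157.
Extended GCD: 119(-62) + 157(47) = 1. So 119^(-1) ≡ 95 ≡ 95 (mod 157). Verify: 119 × 95 = 11305 ≡ 1 (mod 157)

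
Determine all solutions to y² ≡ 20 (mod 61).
The square roots of 20 mod 61 are 9 and 52. Verify: 9² = 81 ≡ 20 (mod 61)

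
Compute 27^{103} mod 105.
48

Using successive squaring:
Binary expansion of 103: 1100111
Powers of 27 mod 105 (each is the square of the previous):
  27^1 ≡ 27 (mod 105)
  27^2 ≡ 27² = 729 ≡ 99 (mod 105)
  27^4 ≡ 99² = 9801 ≡ 36 (mod 105)
  27^8 ≡ 36² = 1296 ≡ 36 (mod 105)
  27^16 ≡ 36² = 1296 ≡ 36 (mod 105)
  27^32 ≡ 36² = 1296 ≡ 36 (mod 105)
  27^64 ≡ 36² = 1296 ≡ 36 (mod 105)
103 = 64 + 32 + 4 + 2 + 1, so 27^103 = 27^64 × 27^32 × 27^4 × 27^2 × 27^1 ≡ 36 × 36 × 36 × 99 × 27 (mod 105)
Multiplying step by step:
  36 × 36 = 1296 ≡ 36 (mod 105)
  36 × 36 = 1296 ≡ 36 (mod 105)
  36 × 99 = 3564 ≡ 99 (mod 105)
  99 × 27 = 2673 ≡ 48 (mod 105)
Result: 27^103 ≡ 48 (mod 105)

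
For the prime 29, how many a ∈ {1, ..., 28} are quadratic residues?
For prime 29, there are (p-1)/2 = (29-1)/2 = 14 quadratic residues (excluding 0).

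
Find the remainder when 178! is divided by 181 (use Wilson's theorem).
(180)! = (178)! × (179) × (180) ≡ -1 (mod 181). So (178)! ≡ -1 × [(180)(179)]^(-1) ≡ 90 (mod 181)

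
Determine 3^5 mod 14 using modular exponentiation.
5 = 4 + 1 (binary 101). Repeated squaring mod 14: 3^1 ≡ 3; 3^2 ≡ 3² = 9 ≡ 9; 3^4 ≡ 9² = 81 ≡ 11. Multiply: 3^5 = 3^4 × 3^1 ≡ 11 × 3 (mod 14): 11 × 3 = 33 ≡ 5. So 3^5 ≡ 5 (mod 14).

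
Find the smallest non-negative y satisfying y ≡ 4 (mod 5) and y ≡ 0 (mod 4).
M = 5 × 4 = 20. M₁ = 4, y₁ ≡ 4 (mod 5). M₂ = 5, y₂ ≡ 1 (mod 4). y = 4×4×4 + 0×5×1 ≡ 4 (mod 20)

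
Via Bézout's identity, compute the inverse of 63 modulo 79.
Extended GCD: 63(-5) + 79(4) = 1. So 63^(-1) ≡ 74 ≡ 74 (mod 79). Verify: 63 × 74 = 4662 ≡ 1 (mod 79)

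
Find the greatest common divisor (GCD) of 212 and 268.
4

Using the Euclidean algorithm:
212 = 0 × 268 + 212
268 = 1 × 212 + 56
212 = 3 × 56 + 44
56 = 1 × 44 + 12
44 = 3 × 12 + 8
12 = 1 × 8 + 4
8 = 2 × 4 + 0

GCD(212, 268) = 4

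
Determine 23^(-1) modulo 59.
23^(-1) ≡ 18 (mod 59). Verification: 23 × 18 = 414 ≡ 1 (mod 59)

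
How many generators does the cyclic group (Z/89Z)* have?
40

The number of primitive roots modulo p is φ(p-1) = φ(88)
φ(88) = 40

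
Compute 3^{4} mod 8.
1

Using successive squaring:
Binary expansion of 4: 100
Powers of 3 mod 8 (each is the square of the previous):
  3^1 ≡ 3 (mod 8)
  3^2 ≡ 3² = 9 ≡ 1 (mod 8)
  3^4 ≡ 1² = 1 ≡ 1 (mod 8)
4 is a power of 2, so 3^4 is the last square: ≡ 1 (mod 8)
Result: 3^4 ≡ 1 (mod 8)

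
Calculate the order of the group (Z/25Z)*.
20

Prime factorization: 25 = 5^2
Using the formula φ(n) = n × Π(1 - 1/p) for each prime factor p:
φ(25) = 25 × (1 - 1/5)
φ(25) = 20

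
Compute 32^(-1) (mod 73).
32^(-1) ≡ 16 (mod 73). Verification: 32 × 16 = 512 ≡ 1 (mod 73)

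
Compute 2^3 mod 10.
3 = 2 + 1 (binary 11). Repeated squaring mod 10: 2^1 ≡ 2; 2^2 ≡ 2² = 4 ≡ 4. Multiply: 2^3 = 2^2 × 2^1 ≡ 4 × 2 (mod 10): 4 × 2 = 8 ≡ 8. So 2^3 ≡ 8 (mod 10).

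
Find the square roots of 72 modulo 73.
The square roots of 72 mod 73 are 46 and 27. Verify: 46² = 2116 ≡ 72 (mod 73)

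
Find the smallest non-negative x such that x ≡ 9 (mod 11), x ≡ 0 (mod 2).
20

Using the Chinese Remainder Theorem:
M = product of moduli = 22
For equation 1: M_1 = 2, 2 ≡ 2 (mod 11), inverse of 2 mod 11 is 6 (check: 2 × 6 = 12 ≡ 1 (mod 11))
For equation 2: M_2 = 11, 11 ≡ 1 (mod 2), inverse of 11 mod 2 is 1 (check: 1 × 1 = 1 ≡ 1 (mod 2))
Combine: x ≡ Σ r_i×M_i×(M_i⁻¹ mod m_i) = 9×2×6 + 0×11×1 = 108 + 0 = 108
108 mod 22 = 20
x ≡ 20 (mod 22)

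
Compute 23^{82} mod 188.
37

Using successive squaring:
Binary expansion of 82: 1010010
Powers of 23 mod 188 (each is the square of the previous):
  23^1 ≡ 23 (mod 188)
  23^2 ≡ 23² = 529 ≡ 153 (mod 188)
  23^4 ≡ 153² = 23409 ≡ 97 (mod 188)
  23^8 ≡ 97² = 9409 ≡ 9 (mod 188)
  23^16 ≡ 9² = 81 ≡ 81 (mod 188)
  23^32 ≡ 81² = 6561 ≡ 169 (mod 188)
  23^64 ≡ 169² = 28561 ≡ 173 (mod 188)
82 = 64 + 16 + 2, so 23^82 = 23^64 × 23^16 × 23^2 ≡ 173 × 81 × 153 (mod 188)
Multiplying step by step:
  173 × 81 = 14013 ≡ 101 (mod 188)
  101 × 153 = 15453 ≡ 37 (mod 188)
Result: 23^82 ≡ 37 (mod 188)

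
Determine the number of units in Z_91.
72

Prime factorization: 91 = 7 × 13
Using the formula φ(n) = n × Π(1 - 1/p) for each prime factor p:
φ(91) = 91 × (1 - 1/7) × (1 - 1/13)
φ(91) = 72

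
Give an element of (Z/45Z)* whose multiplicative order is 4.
8 has order 4 mod 45 since 8^{4} ≡ 1 (mod 45) and no smaller power works.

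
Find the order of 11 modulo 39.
Powers of 11 mod 39: 11^1≡11, 11^2≡4, 11^3≡5, 11^4≡16, 11^5≡20, 11^6≡25, 11^7≡2, 11^8≡22, 11^9≡8, 11^10≡10, 11^11≡32, 11^12≡1. Order = 12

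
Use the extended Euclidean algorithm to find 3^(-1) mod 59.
Extended GCD: 3(20) + 59(-1) = 1. So 3^(-1) ≡ 20 ≡ 20 (mod 59). Verify: 3 × 20 = 60 ≡ 1 (mod 59)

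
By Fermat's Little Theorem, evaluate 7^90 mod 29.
By Fermat: 7^{28} ≡ 1 (mod 29). 90 = 3×28 + 6. So 7^{90} ≡ 7^{6} ≡ 25 (mod 29)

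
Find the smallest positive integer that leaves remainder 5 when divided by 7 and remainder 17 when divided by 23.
M = 7 × 23 = 161. M₁ = 23, y₁ ≡ 4 (mod 7). M₂ = 7, y₂ ≡ 10 (mod 23). r = 5×23×4 + 17×7×10 ≡ 40 (mod 161). The smallest positive such number is 40.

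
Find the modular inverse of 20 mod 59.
20^(-1) ≡ 3 (mod 59). Verification: 20 × 3 = 60 ≡ 1 (mod 59)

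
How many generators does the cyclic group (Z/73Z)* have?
24

The number of primitive roots modulo p is φ(p-1) = φ(72)
φ(72) = 24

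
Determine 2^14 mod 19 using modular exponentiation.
Using repeated squaring. 14 = 8 + 4 + 2 (binary 1110). Repeated squaring mod 19: 2^1 ≡ 2; 2^2 ≡ 2² = 4 ≡ 4; 2^4 ≡ 4² = 16 ≡ 16; 2^8 ≡ 16² = 256 ≡ 9. Multiply: 2^14 = 2^8 × 2^4 × 2^2 ≡ 9 × 16 × 4 (mod 19): 9 × 16 = 144 ≡ 11; 11 × 4 = 44 ≡ 6. So 2^14 ≡ 6 (mod 19).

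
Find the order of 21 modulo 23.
Powers of 21 mod 23: 21^1≡21, 21^2≡4, 21^3≡15, 21^4≡16, 21^5≡14, 21^6≡18, 21^7≡10, 21^8≡3, 21^9≡17, 21^10≡12, 21^11≡22, 21^12≡2, 21^13≡19, 21^14≡8, 21^15≡7, 21^16≡9, 21^17≡5, 21^18≡13, 21^19≡20, 21^20≡6, 21^21≡11, 21^22≡1. Order = 22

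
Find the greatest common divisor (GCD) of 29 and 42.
1

Using the Euclidean algorithm:
29 = 0 × 42 + 29
42 = 1 × 29 + 13
29 = 2 × 13 + 3
13 = 4 × 3 + 1
3 = 3 × 1 + 0

GCD(29, 42) = 1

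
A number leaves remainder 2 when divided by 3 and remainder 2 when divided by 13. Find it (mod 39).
M = 3 × 13 = 39. M₁ = 13, y₁ ≡ 1 (mod 3). M₂ = 3, y₂ ≡ 9 (mod 13). m = 2×13×1 + 2×3×9 ≡ 2 (mod 39)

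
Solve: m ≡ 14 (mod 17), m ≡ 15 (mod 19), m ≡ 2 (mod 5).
M = 17 × 19 × 5 = 1615. M₁ = 95, y₁ ≡ 12 (mod 17). M₂ = 85, y₂ ≡ 17 (mod 19). M₃ = 323, y₃ ≡ 2 (mod 5). m = 14×95×12 + 15×85×17 + 2×323×2 ≡ 167 (mod 1615)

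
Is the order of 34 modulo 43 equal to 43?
No, the actual order is 42, not 43.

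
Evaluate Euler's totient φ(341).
300

Prime factorization: 341 = 11 × 31
Using the formula φ(n) = n × Π(1 - 1/p) for each prime factor p:
φ(341) = 341 × (1 - 1/11) × (1 - 1/31)
φ(341) = 300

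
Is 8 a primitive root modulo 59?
Yes

To verify, check if 8^(58/q) ≢ 1 (mod 59) for each prime divisor q of 58
Divisors of 58 = 58: [1, 2, 29, 58]
  8^(58/2) = 8^29 ≡ 58 (mod 59)
  8^(58/29) = 8^2 ≡ 5 (mod 59)
Conclusion: 8 is a primitive root modulo 59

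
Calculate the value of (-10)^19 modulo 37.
Using repeated squaring. (-10) ≡ 27 (mod 37). 19 = 16 + 2 + 1 (binary 10011). Repeated squaring mod 37: 27^1 ≡ 27; 27^2 ≡ 27² = 729 ≡ 26; 27^4 ≡ 26² = 676 ≡ 10; 27^8 ≡ 10² = 100 ≡ 26; 27^16 ≡ 26² = 676 ≡ 10. Multiply: (-10)^19 ≡ 27^16 × 27^2 × 27^1 ≡ 10 × 26 × 27 (mod 37): 10 × 26 = 260 ≡ 1; 1 × 27 = 27 ≡ 27. So (-10)^19 ≡ 27 (mod 37).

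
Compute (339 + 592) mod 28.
7

(339 + 592) = 931
931 mod 28 = 7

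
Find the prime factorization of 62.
2 × 31

Divide by primes starting from smallest:
62 ÷ 2 = 31
31 ÷ 31 = 1

62 = 2 × 31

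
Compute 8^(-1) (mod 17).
15

Using Extended Euclidean Algorithm:
gcd(8, 17) = 1
Bezout coefficients: 8 × -2 + 17 × 1 = 1
So 8 × -2 ≡ 1 (mod 17)
The inverse is -2 mod 17 = 15
Verification: 8 × 15 = 120 = 7 × 17 + 1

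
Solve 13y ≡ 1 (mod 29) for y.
9

Using Extended Euclidean Algorithm:
gcd(13, 29) = 1
Bezout coefficients: 13 × 9 + 29 × -4 = 1
So 13 × 9 ≡ 1 (mod 29)
The inverse is 9 mod 29 = 9
Verification: 13 × 9 = 117 = 4 × 29 + 1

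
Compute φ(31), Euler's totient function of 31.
30

Prime factorization: 31 = 31
Using the formula φ(n) = n × Π(1 - 1/p) for each prime factor p:
φ(31) = 31 × (1 - 1/31)
φ(31) = 30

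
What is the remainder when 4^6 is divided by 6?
6 = 4 + 2 (binary 110). Repeated squaring mod 6: 4^1 ≡ 4; 4^2 ≡ 4² = 16 ≡ 4; 4^4 ≡ 4² = 16 ≡ 4. Multiply: 4^6 = 4^4 × 4^2 ≡ 4 × 4 (mod 6): 4 × 4 = 16 ≡ 4. So 4^6 ≡ 4 (mod 6).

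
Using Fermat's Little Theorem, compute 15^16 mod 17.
By Fermat's Little Theorem, 15^{16} ≡ 1 (mod 17) since 17 is prime and gcd(15, 17) = 1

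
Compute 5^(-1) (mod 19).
5^(-1) ≡ 4 (mod 19). Verification: 5 × 4 = 20 ≡ 1 (mod 19)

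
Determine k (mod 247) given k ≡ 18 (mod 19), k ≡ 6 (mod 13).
227

Using the Chinese Remainder Theorem:
M = product of moduli = 247
For equation 1: M_1 = 13, 13 ≡ 13 (mod 19), inverse of 13 mod 19 is 3 (check: 13 × 3 = 39 ≡ 1 (mod 19))
For equation 2: M_2 = 19, 19 ≡ 6 (mod 13), inverse of 19 mod 13 is 11 (check: 6 × 11 = 66 ≡ 1 (mod 13))
Combine: k ≡ Σ r_i×M_i×(M_i⁻¹ mod m_i) = 18×13×3 + 6×19×11 = 702 + 1254 = 1956
1956 mod 247 = 227
k ≡ 227 (mod 247)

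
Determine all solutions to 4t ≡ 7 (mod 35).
28

Since gcd(4, 35) = 1 divides 7, a solution exists.
Multiply both sides by the inverse of 4 mod 35:
  4^(-1) mod 35 = 9
  x ≡ 9 × 7 ≡ 63 ≡ 28 (mod 35)
Verification: 4 × 28 = 112 = 3 × 35 + 7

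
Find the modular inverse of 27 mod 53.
27^(-1) ≡ 2 (mod 53). Verification: 27 × 2 = 54 ≡ 1 (mod 53)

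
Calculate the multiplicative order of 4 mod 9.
Powers of 4 mod 9: 4^1≡4, 4^2≡7, 4^3≡1. Order = 3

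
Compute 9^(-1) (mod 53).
6

Using Extended Euclidean Algorithm:
gcd(9, 53) = 1
Bezout coefficients: 9 × 6 + 53 × -1 = 1
So 9 × 6 ≡ 1 (mod 53)
The inverse is 6 mod 53 = 6
Verification: 9 × 6 = 54 = 1 × 53 + 1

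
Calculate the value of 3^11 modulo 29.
Using repeated squaring. 11 = 8 + 2 + 1 (binary 1011). Repeated squaring mod 29: 3^1 ≡ 3; 3^2 ≡ 3² = 9 ≡ 9; 3^4 ≡ 9² = 81 ≡ 23; 3^8 ≡ 23² = 529 ≡ 7. Multiply: 3^11 = 3^8 × 3^2 × 3^1 ≡ 7 × 9 × 3 (mod 29): 7 × 9 = 63 ≡ 5; 5 × 3 = 15 ≡ 15. So 3^11 ≡ 15 (mod 29).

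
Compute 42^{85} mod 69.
60

Using successive squaring:
Binary expansion of 85: 1010101
Powers of 42 mod 69 (each is the square of the previous):
  42^1 ≡ 42 (mod 69)
  42^2 ≡ 42² = 1764 ≡ 39 (mod 69)
  42^4 ≡ 39² = 1521 ≡ 3 (mod 69)
  42^8 ≡ 3² = 9 ≡ 9 (mod 69)
  42^16 ≡ 9² = 81 ≡ 12 (mod 69)
  42^32 ≡ 12² = 144 ≡ 6 (mod 69)
  42^64 ≡ 6² = 36 ≡ 36 (mod 69)
85 = 64 + 16 + 4 + 1, so 42^85 = 42^64 × 42^16 × 42^4 × 42^1 ≡ 36 × 12 × 3 × 42 (mod 69)
Multiplying step by step:
  36 × 12 = 432 ≡ 18 (mod 69)
  18 × 3 = 54 ≡ 54 (mod 69)
  54 × 42 = 2268 ≡ 60 (mod 69)
Result: 42^85 ≡ 60 (mod 69)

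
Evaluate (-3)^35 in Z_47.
Using repeated squaring. (-3) ≡ 44 (mod 47). 35 = 32 + 2 + 1 (binary 100011). Repeated squaring mod 47: 44^1 ≡ 44; 44^2 ≡ 44² = 1936 ≡ 9; 44^4 ≡ 9² = 81 ≡ 34; 44^8 ≡ 34² = 1156 ≡ 28; 44^16 ≡ 28² = 784 ≡ 32; 44^32 ≡ 32² = 1024 ≡ 37. Multiply: (-3)^35 ≡ 44^32 × 44^2 × 44^1 ≡ 37 × 9 × 44 (mod 47): 37 × 9 = 333 ≡ 4; 4 × 44 = 176 ≡ 35. So (-3)^35 ≡ 35 (mod 47).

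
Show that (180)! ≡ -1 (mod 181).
(180)! mod 181 = 180. Since this equals -1 (mod 181), Wilson confirms 181 is prime.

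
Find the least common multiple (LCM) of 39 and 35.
1365

First find GCD(39, 35) using the Euclidean algorithm:
39 = 1 × 35 + 4
35 = 8 × 4 + 3
4 = 1 × 3 + 1
3 = 3 × 1 + 0
GCD(39, 35) = 1

LCM formula: LCM(a, b) = (a × b) / GCD(a, b)
LCM(39, 35) = (39 × 35) / 1
LCM(39, 35) = 1365 / 1
LCM(39, 35) = 1365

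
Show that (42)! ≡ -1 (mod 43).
(42)! mod 43 = 42. Since this equals -1 (mod 43), Wilson confirms 43 is prime.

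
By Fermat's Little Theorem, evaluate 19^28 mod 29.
By Fermat's Little Theorem, 19^{28} ≡ 1 (mod 29) since 29 is prime and gcd(19, 29) = 1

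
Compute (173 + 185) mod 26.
20

(173 + 185) = 358
358 mod 26 = 20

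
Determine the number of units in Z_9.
6

Prime factorization: 9 = 3^2
Using the formula φ(n) = n × Π(1 - 1/p) for each prime factor p:
φ(9) = 9 × (1 - 1/3)
φ(9) = 6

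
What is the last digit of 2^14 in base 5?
Using Fermat: 2^{4} ≡ 1 (mod 5). 14 ≡ 2 (mod 4). So 2^{14} ≡ 2^{2} ≡ 4 (mod 5)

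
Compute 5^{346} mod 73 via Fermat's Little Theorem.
61

By Fermat's Little Theorem, a^(p-1) ≡ 1 (mod p) for prime p and gcd(a, p) = 1
Here p = 73, so 5^72 ≡ 1 (mod 73)
We can reduce the exponent: 346 mod 72 = 58
So 5^346 ≡ 5^58 (mod 73)
Computing: 5^58 mod 73 = 61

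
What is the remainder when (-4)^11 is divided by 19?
Using repeated squaring. (-4) ≡ 15 (mod 19). 11 = 8 + 2 + 1 (binary 1011). Repeated squaring mod 19: 15^1 ≡ 15; 15^2 ≡ 15² = 225 ≡ 16; 15^4 ≡ 16² = 256 ≡ 9; 15^8 ≡ 9² = 81 ≡ 5. Multiply: (-4)^11 ≡ 15^8 × 15^2 × 15^1 ≡ 5 × 16 × 15 (mod 19): 5 × 16 = 80 ≡ 4; 4 × 15 = 60 ≡ 3. So (-4)^11 ≡ 3 (mod 19).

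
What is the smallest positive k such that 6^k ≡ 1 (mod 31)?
Powers of 6 mod 31: 6^1≡6, 6^2≡5, 6^3≡30, 6^4≡25, 6^5≡26, 6^6≡1. Order = 6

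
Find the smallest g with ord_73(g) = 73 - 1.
p - 1 = 72 has prime divisors 2, 3. h is a primitive root mod 73 iff h^(72/q) ≢ 1 (mod 73) for each such q.
h = 2: 2^36 ≡ 1, 2^24 ≡ 64 (mod 73); 2^36 ≡ 1, so not a primitive root.
h = 3: 3^36 ≡ 1, 3^24 ≡ 1 (mod 73); 3^36 ≡ 1, so not a primitive root.
h = 4: 4^36 ≡ 1, 4^24 ≡ 8 (mod 73); 4^36 ≡ 1, so not a primitive root.
h = 5: 5^36 ≡ 72, 5^24 ≡ 8 (mod 73); none is 1, so 5 has order 72 and is a primitive root.
The smallest primitive root mod 73 is g = 5.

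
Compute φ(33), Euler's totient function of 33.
20

Prime factorization: 33 = 3 × 11
Using the formula φ(n) = n × Π(1 - 1/p) for each prime factor p:
φ(33) = 33 × (1 - 1/3) × (1 - 1/11)
φ(33) = 20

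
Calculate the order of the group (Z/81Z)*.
54

Prime factorization: 81 = 3^4
Using the formula φ(n) = n × Π(1 - 1/p) for each prime factor p:
φ(81) = 81 × (1 - 1/3)
φ(81) = 54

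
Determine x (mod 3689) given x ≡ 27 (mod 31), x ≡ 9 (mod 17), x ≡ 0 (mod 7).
1267

Using the Chinese Remainder Theorem:
M = product of moduli = 3689
For equation 1: M_1 = 119, 119 ≡ 26 (mod 31), inverse of 119 mod 31 is 6 (check: 26 × 6 = 156 ≡ 1 (mod 31))
For equation 2: M_2 = 217, 217 ≡ 13 (mod 17), inverse of 217 mod 17 is 4 (check: 13 × 4 = 52 ≡ 1 (mod 17))
For equation 3: M_3 = 527, 527 ≡ 2 (mod 7), inverse of 527 mod 7 is 4 (check: 2 × 4 = 8 ≡ 1 (mod 7))
Combine: x ≡ Σ r_i×M_i×(M_i⁻¹ mod m_i) = 27×119×6 + 9×217×4 + 0×527×4 = 19278 + 7812 + 0 = 27090
27090 mod 3689 = 1267
x ≡ 1267 (mod 3689)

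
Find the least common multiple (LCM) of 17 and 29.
493

First find GCD(17, 29) using the Euclidean algorithm:
17 = 0 × 29 + 17
29 = 1 × 17 + 12
17 = 1 × 12 + 5
12 = 2 × 5 + 2
5 = 2 × 2 + 1
2 = 2 × 1 + 0
GCD(17, 29) = 1

LCM formula: LCM(a, b) = (a × b) / GCD(a, b)
LCM(17, 29) = (17 × 29) / 1
LCM(17, 29) = 493 / 1
LCM(17, 29) = 493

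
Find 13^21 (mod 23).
Using repeated squaring. 21 = 16 + 4 + 1 (binary 10101). Repeated squaring mod 23: 13^1 ≡ 13; 13^2 ≡ 13² = 169 ≡ 8; 13^4 ≡ 8² = 64 ≡ 18; 13^8 ≡ 18² = 324 ≡ 2; 13^16 ≡ 2² = 4 ≡ 4. Multiply: 13^21 = 13^16 × 13^4 × 13^1 ≡ 4 × 18 × 13 (mod 23): 4 × 18 = 72 ≡ 3; 3 × 13 = 39 ≡ 16. So 13^21 ≡ 16 (mod 23).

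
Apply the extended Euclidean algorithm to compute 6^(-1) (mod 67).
Extended GCD: 6(-11) + 67(1) = 1. So 6^(-1) ≡ 56 ≡ 56 (mod 67). Verify: 6 × 56 = 336 ≡ 1 (mod 67)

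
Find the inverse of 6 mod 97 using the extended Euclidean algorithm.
Extended GCD: 6(-16) + 97(1) = 1. So 6^(-1) ≡ 81 ≡ 81 (mod 97). Verify: 6 × 81 = 486 ≡ 1 (mod 97)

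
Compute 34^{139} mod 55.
34

Using successive squaring:
Binary expansion of 139: 10001011
Powers of 34 mod 55 (each is the square of the previous):
  34^1 ≡ 34 (mod 55)
  34^2 ≡ 34² = 1156 ≡ 1 (mod 55)
  34^4 ≡ 1² = 1 ≡ 1 (mod 55)
  34^8 ≡ 1² = 1 ≡ 1 (mod 55)
  34^16 ≡ 1² = 1 ≡ 1 (mod 55)
  34^32 ≡ 1² = 1 ≡ 1 (mod 55)
  34^64 ≡ 1² = 1 ≡ 1 (mod 55)
  34^128 ≡ 1² = 1 ≡ 1 (mod 55)
139 = 128 + 8 + 2 + 1, so 34^139 = 34^128 × 34^8 × 34^2 × 34^1 ≡ 1 × 1 × 1 × 34 (mod 55)
Multiplying step by step:
  1 × 1 = 1 ≡ 1 (mod 55)
  1 × 1 = 1 ≡ 1 (mod 55)
  1 × 34 = 34 ≡ 34 (mod 55)
Result: 34^139 ≡ 34 (mod 55)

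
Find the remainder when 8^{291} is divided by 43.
By Fermat: 8^{42} ≡ 1 (mod 43). 291 = 6×42 + 39. So 8^{291} ≡ 8^{39} ≡ 32 (mod 43)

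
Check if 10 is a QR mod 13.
By Euler's criterion: 10^{6} ≡ 1 (mod 13). Since this equals 1, 10 is a QR.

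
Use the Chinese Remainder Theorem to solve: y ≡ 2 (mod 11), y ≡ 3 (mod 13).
M = 11 × 13 = 143. M₁ = 13, y₁ ≡ 6 (mod 11). M₂ = 11, y₂ ≡ 6 (mod 13). y = 2×13×6 + 3×11×6 ≡ 68 (mod 143)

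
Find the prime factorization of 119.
7 × 17

Divide by primes starting from smallest:
119 ÷ 7 = 17
17 ÷ 17 = 1

119 = 7 × 17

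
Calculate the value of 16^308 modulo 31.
Using Fermat: 16^{30} ≡ 1 (mod 31). 308 ≡ 8 (mod 30). So 16^{308} ≡ 16^{8} ≡ 4 (mod 31)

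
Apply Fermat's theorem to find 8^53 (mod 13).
By Fermat: 8^{12} ≡ 1 (mod 13). 53 = 4×12 + 5. So 8^{53} ≡ 8^{5} ≡ 8 (mod 13)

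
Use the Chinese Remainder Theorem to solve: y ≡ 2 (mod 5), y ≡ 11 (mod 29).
127

Using the Chinese Remainder Theorem:
M = product of moduli = 145
For equation 1: M_1 = 29, 29 ≡ 4 (mod 5), inverse of 29 mod 5 is 4 (check: 4 × 4 = 16 ≡ 1 (mod 5))
For equation 2: M_2 = 5, 5 ≡ 5 (mod 29), inverse of 5 mod 29 is 6 (check: 5 × 6 = 30 ≡ 1 (mod 29))
Combine: y ≡ Σ r_i×M_i×(M_i⁻¹ mod m_i) = 2×29×4 + 11×5×6 = 232 + 330 = 562
562 mod 145 = 127
y ≡ 127 (mod 145)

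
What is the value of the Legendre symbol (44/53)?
(44/53) = 44^{26} mod 53 = 1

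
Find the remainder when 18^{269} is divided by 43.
By Fermat: 18^{42} ≡ 1 (mod 43). 269 = 6×42 + 17. So 18^{269} ≡ 18^{17} ≡ 33 (mod 43)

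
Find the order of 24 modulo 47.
Powers of 24 mod 47: 24^1≡24, 24^2≡12, 24^3≡6, 24^4≡3, 24^5≡25, 24^6≡36, 24^7≡18, 24^8≡9, 24^9≡28, 24^10≡14, 24^11≡7, 24^12≡27, 24^13≡37, 24^14≡42, 24^15≡21, 24^16≡34, 24^17≡17, 24^18≡32, 24^19≡16, 24^20≡8, 24^21≡4, 24^22≡2, 24^23≡1. Order = 23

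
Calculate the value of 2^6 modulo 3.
6 = 4 + 2 (binary 110). Repeated squaring mod 3: 2^1 ≡ 2; 2^2 ≡ 2² = 4 ≡ 1; 2^4 ≡ 1² = 1 ≡ 1. Multiply: 2^6 = 2^4 × 2^2 ≡ 1 × 1 (mod 3): 1 × 1 = 1 ≡ 1. So 2^6 ≡ 1 (mod 3).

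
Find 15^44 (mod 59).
Using repeated squaring. 44 = 32 + 8 + 4 (binary 101100). Repeated squaring mod 59: 15^1 ≡ 15; 15^2 ≡ 15² = 225 ≡ 48; 15^4 ≡ 48² = 2304 ≡ 3; 15^8 ≡ 3² = 9 ≡ 9; 15^16 ≡ 9² = 81 ≡ 22; 15^32 ≡ 22² = 484 ≡ 12. Multiply: 15^44 = 15^32 × 15^8 × 15^4 ≡ 12 × 9 × 3 (mod 59): 12 × 9 = 108 ≡ 49; 49 × 3 = 147 ≡ 29. So 15^44 ≡ 29 (mod 59).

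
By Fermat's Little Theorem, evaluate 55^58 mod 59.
By Fermat's Little Theorem, 55^{58} ≡ 1 (mod 59) since 59 is prime and gcd(55, 59) = 1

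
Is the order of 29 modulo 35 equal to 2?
Yes, ord_35(29) = 2.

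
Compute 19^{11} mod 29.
27

Using successive squaring:
Binary expansion of 11: 1011
Powers of 19 mod 29 (each is the square of the previous):
  19^1 ≡ 19 (mod 29)
  19^2 ≡ 19² = 361 ≡ 13 (mod 29)
  19^4 ≡ 13² = 169 ≡ 24 (mod 29)
  19^8 ≡ 24² = 576 ≡ 25 (mod 29)
11 = 8 + 2 + 1, so 19^11 = 19^8 × 19^2 × 19^1 ≡ 25 × 13 × 19 (mod 29)
Multiplying step by step:
  25 × 13 = 325 ≡ 6 (mod 29)
  6 × 19 = 114 ≡ 27 (mod 29)
Result: 19^11 ≡ 27 (mod 29)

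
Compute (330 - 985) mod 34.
25

(330 - 985) = -655
-655 mod 34 = 25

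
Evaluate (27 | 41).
(27/41) = 27^{20} mod 41 = -1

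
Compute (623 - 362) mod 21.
9

(623 - 362) = 261
261 mod 21 = 9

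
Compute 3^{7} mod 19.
2

Using successive squaring:
Binary expansion of 7: 111
Powers of 3 mod 19 (each is the square of the previous):
  3^1 ≡ 3 (mod 19)
  3^2 ≡ 3² = 9 ≡ 9 (mod 19)
  3^4 ≡ 9² = 81 ≡ 5 (mod 19)
7 = 4 + 2 + 1, so 3^7 = 3^4 × 3^2 × 3^1 ≡ 5 × 9 × 3 (mod 19)
Multiplying step by step:
  5 × 9 = 45 ≡ 7 (mod 19)
  7 × 3 = 21 ≡ 2 (mod 19)
Result: 3^7 ≡ 2 (mod 19)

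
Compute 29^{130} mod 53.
1

Using successive squaring:
Binary expansion of 130: 10000010
Powers of 29 mod 53 (each is the square of the previous):
  29^1 ≡ 29 (mod 53)
  29^2 ≡ 29² = 841 ≡ 46 (mod 53)
  29^4 ≡ 46² = 2116 ≡ 49 (mod 53)
  29^8 ≡ 49² = 2401 ≡ 16 (mod 53)
  29^16 ≡ 16² = 256 ≡ 44 (mod 53)
  29^32 ≡ 44² = 1936 ≡ 28 (mod 53)
  29^64 ≡ 28² = 784 ≡ 42 (mod 53)
  29^128 ≡ 42² = 1764 ≡ 15 (mod 53)
130 = 128 + 2, so 29^130 = 29^128 × 29^2 ≡ 15 × 46 (mod 53)
Multiplying step by step:
  15 × 46 = 690 ≡ 1 (mod 53)
Result: 29^130 ≡ 1 (mod 53)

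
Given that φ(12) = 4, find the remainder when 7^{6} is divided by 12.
By Euler: 7^{4} ≡ 1 (mod 12) since gcd(7, 12) = 1. 6 = 1×4 + 2. So 7^{6} ≡ 7^{2} ≡ 1 (mod 12)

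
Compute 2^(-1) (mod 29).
2^(-1) ≡ 15 (mod 29). Verification: 2 × 15 = 30 ≡ 1 (mod 29)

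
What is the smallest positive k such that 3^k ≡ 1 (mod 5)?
Powers of 3 mod 5: 3^1≡3, 3^2≡4, 3^3≡2, 3^4≡1. Order = 4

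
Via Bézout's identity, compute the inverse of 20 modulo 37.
Extended GCD: 20(13) + 37(-7) = 1. So 20^(-1) ≡ 13 ≡ 13 (mod 37). Verify: 20 × 13 = 260 ≡ 1 (mod 37)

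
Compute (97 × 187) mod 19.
13

(97 × 187) = 18139
18139 mod 19 = 13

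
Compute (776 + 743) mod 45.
34

(776 + 743) = 1519
1519 mod 45 = 34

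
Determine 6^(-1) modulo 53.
6^(-1) ≡ 9 (mod 53). Verification: 6 × 9 = 54 ≡ 1 (mod 53)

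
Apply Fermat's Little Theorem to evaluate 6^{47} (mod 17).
3

By Fermat's Little Theorem, a^(p-1) ≡ 1 (mod p) for prime p and gcd(a, p) = 1
Here p = 17, so 6^16 ≡ 1 (mod 17)
We can reduce the exponent: 47 mod 16 = 15
So 6^47 ≡ 6^15 (mod 17)
Computing: 6^15 mod 17 = 3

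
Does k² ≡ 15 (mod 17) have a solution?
By Euler's criterion: 15^{8} ≡ 1 (mod 17). Since this equals 1, 15 is a QR.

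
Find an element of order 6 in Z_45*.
41 has order 6 mod 45 since 41^{6} ≡ 1 (mod 45) and no smaller power works.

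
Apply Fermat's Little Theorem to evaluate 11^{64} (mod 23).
4

By Fermat's Little Theorem, a^(p-1) ≡ 1 (mod p) for prime p and gcd(a, p) = 1
Here p = 23, so 11^22 ≡ 1 (mod 23)
We can reduce the exponent: 64 mod 22 = 20
So 11^64 ≡ 11^20 (mod 23)
Computing: 11^20 mod 23 = 4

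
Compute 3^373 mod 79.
Using Fermat: 3^{78} ≡ 1 (mod 79). 373 ≡ 61 (mod 78). So 3^{373} ≡ 3^{61} ≡ 28 (mod 79)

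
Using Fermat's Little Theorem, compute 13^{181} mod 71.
55

By Fermat's Little Theorem, a^(p-1) ≡ 1 (mod p) for prime p and gcd(a, p) = 1
Here p = 71, so 13^70 ≡ 1 (mod 71)
We can reduce the exponent: 181 mod 70 = 41
So 13^181 ≡ 13^41 (mod 71)
Computing: 13^41 mod 71 = 55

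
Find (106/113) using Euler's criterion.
(106/113) = 106^{56} mod 113 = 1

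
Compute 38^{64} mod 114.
76

Using successive squaring:
Binary expansion of 64: 1000000
Powers of 38 mod 114 (each is the square of the previous):
  38^1 ≡ 38 (mod 114)
  38^2 ≡ 38² = 1444 ≡ 76 (mod 114)
  38^4 ≡ 76² = 5776 ≡ 76 (mod 114)
  38^8 ≡ 76² = 5776 ≡ 76 (mod 114)
  38^16 ≡ 76² = 5776 ≡ 76 (mod 114)
  38^32 ≡ 76² = 5776 ≡ 76 (mod 114)
  38^64 ≡ 76² = 5776 ≡ 76 (mod 114)
64 is a power of 2, so 38^64 is the last square: ≡ 76 (mod 114)
Result: 38^64 ≡ 76 (mod 114)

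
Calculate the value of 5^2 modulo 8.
2 = 2 (binary 10). Repeated squaring mod 8: 5^1 ≡ 5; 5^2 ≡ 5² = 25 ≡ 1. So 5^2 ≡ 1 (mod 8).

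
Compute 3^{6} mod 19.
7

Using successive squaring:
Binary expansion of 6: 110
Powers of 3 mod 19 (each is the square of the previous):
  3^1 ≡ 3 (mod 19)
  3^2 ≡ 3² = 9 ≡ 9 (mod 19)
  3^4 ≡ 9² = 81 ≡ 5 (mod 19)
6 = 4 + 2, so 3^6 = 3^4 × 3^2 ≡ 5 × 9 (mod 19)
Multiplying step by step:
  5 × 9 = 45 ≡ 7 (mod 19)
Result: 3^6 ≡ 7 (mod 19)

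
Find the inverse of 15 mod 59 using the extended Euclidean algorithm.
Extended GCD: 15(4) + 59(-1) = 1. So 15^(-1) ≡ 4 ≡ 4 (mod 59). Verify: 15 × 4 = 60 ≡ 1 (mod 59)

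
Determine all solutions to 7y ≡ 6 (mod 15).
3

Since gcd(7, 15) = 1 divides 6, a solution exists.
Multiply both sides by the inverse of 7 mod 15:
  7^(-1) mod 15 = 13
  x ≡ 13 × 6 ≡ 78 ≡ 3 (mod 15)
Verification: 7 × 3 = 21 = 1 × 15 + 6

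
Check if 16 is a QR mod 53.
By Euler's criterion: 16^{26} ≡ 1 (mod 53). Since this equals 1, 16 is a QR.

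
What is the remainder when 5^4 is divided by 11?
4 = 4 (binary 100). Repeated squaring mod 11: 5^1 ≡ 5; 5^2 ≡ 5² = 25 ≡ 3; 5^4 ≡ 3² = 9 ≡ 9. So 5^4 ≡ 9 (mod 11).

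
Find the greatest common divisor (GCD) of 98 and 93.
1

Using the Euclidean algorithm:
98 = 1 × 93 + 5
93 = 18 × 5 + 3
5 = 1 × 3 + 2
3 = 1 × 2 + 1
2 = 2 × 1 + 0

GCD(98, 93) = 1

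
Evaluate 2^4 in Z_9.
4 = 4 (binary 100). Repeated squaring mod 9: 2^1 ≡ 2; 2^2 ≡ 2² = 4 ≡ 4; 2^4 ≡ 4² = 16 ≡ 7. So 2^4 ≡ 7 (mod 9).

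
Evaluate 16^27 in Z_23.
Using Fermat: 16^{22} ≡ 1 (mod 23). 27 ≡ 5 (mod 22). So 16^{27} ≡ 16^{5} ≡ 6 (mod 23)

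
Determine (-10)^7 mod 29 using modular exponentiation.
(-10) ≡ 19 (mod 29). 7 = 4 + 2 + 1 (binary 111). Repeated squaring mod 29: 19^1 ≡ 19; 19^2 ≡ 19² = 361 ≡ 13; 19^4 ≡ 13² = 169 ≡ 24. Multiply: (-10)^7 ≡ 19^4 × 19^2 × 19^1 ≡ 24 × 13 × 19 (mod 29): 24 × 13 = 312 ≡ 22; 22 × 19 = 418 ≡ 12. So (-10)^7 ≡ 12 (mod 29).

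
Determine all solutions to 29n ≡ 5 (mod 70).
5

Since gcd(29, 70) = 1 divides 5, a solution exists.
Multiply both sides by the inverse of 29 mod 70:
  29^(-1) mod 70 = 29
  x ≡ 29 × 5 ≡ 145 ≡ 5 (mod 70)
Verification: 29 × 5 = 145 = 2 × 70 + 5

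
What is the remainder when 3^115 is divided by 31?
Using Fermat: 3^{30} ≡ 1 (mod 31). 115 ≡ 25 (mod 30). So 3^{115} ≡ 3^{25} ≡ 6 (mod 31)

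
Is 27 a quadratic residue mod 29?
By Euler's criterion: 27^{14} ≡ 28 (mod 29). Since this equals -1 (≡ 28), 27 is not a QR.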